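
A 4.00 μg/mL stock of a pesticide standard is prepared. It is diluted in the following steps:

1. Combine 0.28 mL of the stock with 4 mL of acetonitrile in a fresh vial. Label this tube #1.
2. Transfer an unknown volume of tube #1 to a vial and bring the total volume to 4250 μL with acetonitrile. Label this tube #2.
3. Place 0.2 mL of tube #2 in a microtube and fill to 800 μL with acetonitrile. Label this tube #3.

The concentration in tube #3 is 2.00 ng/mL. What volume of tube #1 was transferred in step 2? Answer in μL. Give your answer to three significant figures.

130 μL

Step 1: 0.28 mL + 4 mL = 4.28 mL total → factor 4.28/0.28 = 15.286
Step 2: v brought to 4250 μL → factor = 4250 μL/v
Step 3: 0.2 mL brought to 800 μL → factor 0.8/0.2 = 4
Product of known-step factors = 61.143
Overall factor = 4.00 μg/mL / (2.00 ng/mL) = 2000
Step-2 factor = 2000 / 61.143 = 32.71
v = 4250 μL / 32.71 = 130 μL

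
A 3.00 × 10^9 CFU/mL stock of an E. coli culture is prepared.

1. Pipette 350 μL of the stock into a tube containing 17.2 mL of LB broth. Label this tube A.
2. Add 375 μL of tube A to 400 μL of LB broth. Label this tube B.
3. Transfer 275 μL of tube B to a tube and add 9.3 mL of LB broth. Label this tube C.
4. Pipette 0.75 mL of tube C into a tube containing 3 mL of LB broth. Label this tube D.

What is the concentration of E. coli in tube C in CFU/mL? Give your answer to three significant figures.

Step 1: 350 μL + 17.2 mL = 17550 μL total → factor 17550/350 = 50.143
Step 2: 375 μL + 400 μL = 775 μL total → factor 775/375 = 2.0667
Step 3: 275 μL + 9.3 mL = 9575 μL total → factor 9575/275 = 34.818
Dilution factor through tube C = 50.143 × 2.0667 × 34.818 = 3608.2
[tube C] = 3.00 × 10^9 CFU/mL / 3608.2 = 8.31 × 10^5 CFU/mL

8.31 × 10^5 CFU/mL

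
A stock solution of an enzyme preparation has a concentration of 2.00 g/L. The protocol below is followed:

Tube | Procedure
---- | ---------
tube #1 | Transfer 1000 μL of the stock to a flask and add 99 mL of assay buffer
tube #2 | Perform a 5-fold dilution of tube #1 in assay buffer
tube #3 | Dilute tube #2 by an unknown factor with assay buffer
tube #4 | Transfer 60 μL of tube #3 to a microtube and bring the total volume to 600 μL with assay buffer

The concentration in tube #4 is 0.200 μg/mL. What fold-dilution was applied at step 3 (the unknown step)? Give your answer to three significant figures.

Step 1: 1000 μL + 99 mL = 1 × 10^5 μL total → factor 1 × 10^5/1000 = 100
Step 2: 5-fold → factor 5
Step 3: unknown factor x
Step 4: 60 μL brought to 600 μL → factor 600/60 = 10
Product of known-step factors = 5000
Overall factor = 2.00 g/L / (0.200 μg/mL) = 10000
x = 10000 / 5000 = 2.00

2.00-fold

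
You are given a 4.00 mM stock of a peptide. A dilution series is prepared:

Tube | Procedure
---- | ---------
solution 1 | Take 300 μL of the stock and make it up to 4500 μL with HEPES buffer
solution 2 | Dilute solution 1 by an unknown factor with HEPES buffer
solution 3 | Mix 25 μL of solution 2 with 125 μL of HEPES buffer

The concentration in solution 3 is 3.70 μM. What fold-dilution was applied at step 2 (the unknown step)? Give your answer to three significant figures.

Step 1: 300 μL brought to 4500 μL → factor 4500/300 = 15
Step 2: unknown factor x
Step 3: 25 μL + 125 μL = 150 μL total → factor 150/25 = 6
Product of known-step factors = 90
Overall factor = 4.00 mM / (3.70 μM) = 1081.1
x = 1081.1 / 90 = 12.0

12.0-fold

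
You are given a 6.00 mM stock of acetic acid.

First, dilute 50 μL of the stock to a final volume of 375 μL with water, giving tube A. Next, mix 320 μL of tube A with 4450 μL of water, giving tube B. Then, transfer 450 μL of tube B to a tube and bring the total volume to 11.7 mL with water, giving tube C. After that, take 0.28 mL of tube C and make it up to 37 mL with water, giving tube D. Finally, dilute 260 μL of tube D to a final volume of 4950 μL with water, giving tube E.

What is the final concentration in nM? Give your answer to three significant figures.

0.820 nM

Step 1: 50 μL brought to 375 μL → factor 375/50 = 7.5
Step 2: 320 μL + 4450 μL = 4770 μL total → factor 4770/320 = 14.906
Step 3: 450 μL brought to 11.7 mL → factor 11700/450 = 26
Step 4: 0.28 mL brought to 37 mL → factor 37/0.28 = 132.14
Step 5: 260 μL brought to 4950 μL → factor 4950/260 = 19.038
Overall dilution factor = 7.5 × 14.906 × 26 × 132.14 × 19.038 = 7.3127 × 10^6
Final = 6.00 mM / 7.3127 × 10^6 = 8.205 × 10^-7 mM = 0.820 nM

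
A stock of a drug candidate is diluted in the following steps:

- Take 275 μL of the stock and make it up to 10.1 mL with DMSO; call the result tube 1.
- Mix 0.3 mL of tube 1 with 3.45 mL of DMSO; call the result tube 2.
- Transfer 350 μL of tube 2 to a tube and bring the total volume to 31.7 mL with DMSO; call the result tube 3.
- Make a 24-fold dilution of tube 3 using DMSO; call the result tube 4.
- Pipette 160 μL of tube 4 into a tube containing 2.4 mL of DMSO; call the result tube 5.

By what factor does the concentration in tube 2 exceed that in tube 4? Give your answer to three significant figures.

Step 1: 275 μL brought to 10.1 mL → factor 10100/275 = 36.727
Step 2: 0.3 mL + 3.45 mL = 3.75 mL total → factor 3.75/0.3 = 12.5
Step 3: 350 μL brought to 31.7 mL → factor 31700/350 = 90.571
Step 4: 24-fold → factor 24
Dilution factor to tube 2 = 459.09; to tube 4 = 9.9793 × 10^5
[tube 2]/[tube 4] = (factor to tube 4)/(factor to tube 2) = 9.9793 × 10^5/459.09 = 2.17 × 10^3

2.17 × 10^3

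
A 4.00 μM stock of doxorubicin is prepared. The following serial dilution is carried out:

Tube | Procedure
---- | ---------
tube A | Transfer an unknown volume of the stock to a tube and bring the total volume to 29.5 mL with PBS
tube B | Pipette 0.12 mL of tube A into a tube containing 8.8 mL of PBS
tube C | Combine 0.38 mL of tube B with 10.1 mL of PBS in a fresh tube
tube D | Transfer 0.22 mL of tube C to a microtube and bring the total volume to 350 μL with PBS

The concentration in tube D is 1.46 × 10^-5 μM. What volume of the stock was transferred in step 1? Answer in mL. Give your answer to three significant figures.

Step 1: v brought to 29.5 mL → factor = 29.5 mL/v
Step 2: 0.12 mL + 8.8 mL = 8.92 mL total → factor 8.92/0.12 = 74.333
Step 3: 0.38 mL + 10.1 mL = 10.48 mL total → factor 10.48/0.38 = 27.579
Step 4: 0.22 mL brought to 350 μL → factor 0.35/0.22 = 1.5909
Product of known-step factors = 3261.4
Overall factor = 4.00 μM / (1.46 × 10^-5 μM) = 2.7397 × 10^5
Step-1 factor = 2.7397 × 10^5 / 3261.4 = 84.004
v = 29.5 mL / 84.004 = 0.351 mL

0.351 mL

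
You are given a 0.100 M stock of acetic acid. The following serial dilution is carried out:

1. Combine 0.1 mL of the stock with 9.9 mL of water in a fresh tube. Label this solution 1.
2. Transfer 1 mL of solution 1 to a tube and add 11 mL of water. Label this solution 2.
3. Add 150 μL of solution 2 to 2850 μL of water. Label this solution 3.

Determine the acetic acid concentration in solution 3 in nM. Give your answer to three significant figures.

Step 1: 0.1 mL + 9.9 mL = 10 mL total → factor 10/0.1 = 100
Step 2: 1 mL + 11 mL = 12 mL total → factor 12/1 = 12
Step 3: 150 μL + 2850 μL = 3000 μL total → factor 3000/150 = 20
Overall dilution factor = 100 × 12 × 20 = 24000
Final = 0.100 M / 24000 = 4.167 × 10^-6 M = 4.17 × 10^3 nM

4.17 × 10^3 nM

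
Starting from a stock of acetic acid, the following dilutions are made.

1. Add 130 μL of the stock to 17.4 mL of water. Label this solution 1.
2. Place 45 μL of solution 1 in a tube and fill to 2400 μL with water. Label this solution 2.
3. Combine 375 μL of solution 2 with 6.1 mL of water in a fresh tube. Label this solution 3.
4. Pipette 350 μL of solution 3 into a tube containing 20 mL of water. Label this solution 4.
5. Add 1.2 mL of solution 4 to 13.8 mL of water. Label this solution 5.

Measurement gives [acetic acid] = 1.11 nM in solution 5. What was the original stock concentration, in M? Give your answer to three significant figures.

Step 1: 130 μL + 17.4 mL = 17530 μL total → factor 17530/130 = 134.85
Step 2: 45 μL brought to 2400 μL → factor 2400/45 = 53.333
Step 3: 375 μL + 6.1 mL = 6475 μL total → factor 6475/375 = 17.267
Step 4: 350 μL + 20 mL = 20350 μL total → factor 20350/350 = 58.143
Step 5: 1.2 mL + 13.8 mL = 15 mL total → factor 15/1.2 = 12.5
Overall dilution factor = 134.85 × 53.333 × 17.267 × 58.143 × 12.5 = 9.0251 × 10^7
Stock = 1.11 nM × 9.0251 × 10^7 = 1.002 × 10^8 nM = 0.100 M

0.100 M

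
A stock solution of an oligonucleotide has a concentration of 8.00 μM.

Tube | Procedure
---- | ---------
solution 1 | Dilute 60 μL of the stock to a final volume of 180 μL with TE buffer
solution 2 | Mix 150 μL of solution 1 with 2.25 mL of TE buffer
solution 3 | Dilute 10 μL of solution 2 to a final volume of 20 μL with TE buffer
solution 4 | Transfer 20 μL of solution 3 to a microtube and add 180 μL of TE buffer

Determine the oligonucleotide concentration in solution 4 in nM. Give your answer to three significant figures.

8.33 nM

Step 1: 60 μL brought to 180 μL → factor 180/60 = 3
Step 2: 150 μL + 2.25 mL = 2400 μL total → factor 2400/150 = 16
Step 3: 10 μL brought to 20 μL → factor 20/10 = 2
Step 4: 20 μL + 180 μL = 200 μL total → factor 200/20 = 10
Overall dilution factor = 3 × 16 × 2 × 10 = 960
Final = 8.00 μM / 960 = 0.008333 μM = 8.33 nM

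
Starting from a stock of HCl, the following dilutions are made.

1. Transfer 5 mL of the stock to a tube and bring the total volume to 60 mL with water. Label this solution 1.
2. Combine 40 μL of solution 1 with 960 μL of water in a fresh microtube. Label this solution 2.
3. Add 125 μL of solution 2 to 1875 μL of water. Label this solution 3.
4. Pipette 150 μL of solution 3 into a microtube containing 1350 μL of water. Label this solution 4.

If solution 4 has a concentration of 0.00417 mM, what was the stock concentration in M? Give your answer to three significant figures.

Step 1: 5 mL brought to 60 mL → factor 60/5 = 12
Step 2: 40 μL + 960 μL = 1000 μL total → factor 1000/40 = 25
Step 3: 125 μL + 1875 μL = 2000 μL total → factor 2000/125 = 16
Step 4: 150 μL + 1350 μL = 1500 μL total → factor 1500/150 = 10
Overall dilution factor = 12 × 25 × 16 × 10 = 48000
Stock = 0.00417 mM × 48000 = 200.2 mM = 0.200 M

0.200 M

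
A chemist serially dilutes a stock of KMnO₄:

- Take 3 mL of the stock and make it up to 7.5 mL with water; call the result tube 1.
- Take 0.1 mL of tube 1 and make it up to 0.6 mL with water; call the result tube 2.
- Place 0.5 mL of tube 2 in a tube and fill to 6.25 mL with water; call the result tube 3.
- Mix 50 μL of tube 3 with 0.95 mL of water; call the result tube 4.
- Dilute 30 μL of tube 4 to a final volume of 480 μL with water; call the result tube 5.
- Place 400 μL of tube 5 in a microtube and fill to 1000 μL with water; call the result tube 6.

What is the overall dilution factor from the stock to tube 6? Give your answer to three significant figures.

Step 1: 3 mL brought to 7.5 mL → factor 7.5/3 = 2.5
Step 2: 0.1 mL brought to 0.6 mL → factor 0.6/0.1 = 6
Step 3: 0.5 mL brought to 6.25 mL → factor 6.25/0.5 = 12.5
Step 4: 50 μL + 0.95 mL = 1000 μL total → factor 1000/50 = 20
Step 5: 30 μL brought to 480 μL → factor 480/30 = 16
Step 6: 400 μL brought to 1000 μL → factor 1000/400 = 2.5
Overall dilution factor = 2.5 × 6 × 12.5 × 20 × 16 × 2.5 = 1.5 × 10^5

1.50 × 10^5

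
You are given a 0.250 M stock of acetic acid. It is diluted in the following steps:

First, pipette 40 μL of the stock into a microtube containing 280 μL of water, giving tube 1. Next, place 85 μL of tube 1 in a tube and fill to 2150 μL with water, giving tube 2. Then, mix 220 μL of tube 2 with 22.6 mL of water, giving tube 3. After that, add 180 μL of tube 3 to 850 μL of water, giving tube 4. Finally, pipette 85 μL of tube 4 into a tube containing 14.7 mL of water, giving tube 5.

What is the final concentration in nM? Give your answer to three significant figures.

Step 1: 40 μL + 280 μL = 320 μL total → factor 320/40 = 8
Step 2: 85 μL brought to 2150 μL → factor 2150/85 = 25.294
Step 3: 220 μL + 22.6 mL = 22820 μL total → factor 22820/220 = 103.73
Step 4: 180 μL + 850 μL = 1030 μL total → factor 1030/180 = 5.7222
Step 5: 85 μL + 14.7 mL = 14785 μL total → factor 14785/85 = 173.94
Overall dilution factor = 8 × 25.294 × 103.73 × 5.7222 × 173.94 = 2.0891 × 10^7
Final = 0.250 M / 2.0891 × 10^7 = 1.197 × 10^-8 M = 12.0 nM

12.0 nM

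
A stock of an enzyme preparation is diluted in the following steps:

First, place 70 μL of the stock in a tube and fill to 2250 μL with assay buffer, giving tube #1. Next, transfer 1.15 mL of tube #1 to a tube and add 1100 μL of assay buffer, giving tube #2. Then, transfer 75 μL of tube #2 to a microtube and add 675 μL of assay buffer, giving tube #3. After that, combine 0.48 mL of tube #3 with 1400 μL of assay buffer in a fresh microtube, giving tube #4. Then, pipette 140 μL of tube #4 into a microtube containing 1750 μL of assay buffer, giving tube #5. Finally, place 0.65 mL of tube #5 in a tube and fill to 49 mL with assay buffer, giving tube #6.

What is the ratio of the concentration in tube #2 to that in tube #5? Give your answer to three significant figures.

529

Step 1: 70 μL brought to 2250 μL → factor 2250/70 = 32.143
Step 2: 1.15 mL + 1100 μL = 2.25 mL total → factor 2.25/1.15 = 1.9565
Step 3: 75 μL + 675 μL = 750 μL total → factor 750/75 = 10
Step 4: 0.48 mL + 1400 μL = 1.88 mL total → factor 1.88/0.48 = 3.9167
Step 5: 140 μL + 1750 μL = 1890 μL total → factor 1890/140 = 13.5
Dilution factor to tube #2 = 62.888; to tube #5 = 33252
[tube #2]/[tube #5] = (factor to tube #5)/(factor to tube #2) = 33252/62.888 = 529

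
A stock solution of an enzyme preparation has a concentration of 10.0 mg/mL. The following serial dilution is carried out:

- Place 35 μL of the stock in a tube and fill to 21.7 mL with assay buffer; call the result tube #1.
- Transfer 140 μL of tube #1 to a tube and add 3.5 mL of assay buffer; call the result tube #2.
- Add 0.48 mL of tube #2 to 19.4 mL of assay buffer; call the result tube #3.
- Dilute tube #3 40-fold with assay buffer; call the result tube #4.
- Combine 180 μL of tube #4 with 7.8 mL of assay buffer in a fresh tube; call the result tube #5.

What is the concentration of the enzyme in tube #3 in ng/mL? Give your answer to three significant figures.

15.0 ng/mL

Step 1: 35 μL brought to 21.7 mL → factor 21700/35 = 620
Step 2: 140 μL + 3.5 mL = 3640 μL total → factor 3640/140 = 26
Step 3: 0.48 mL + 19.4 mL = 19.88 mL total → factor 19.88/0.48 = 41.417
Dilution factor through tube #3 = 620 × 26 × 41.417 = 6.6764 × 10^5
[tube #3] = 10.0 mg/mL / 6.6764 × 10^5 = 1.498 × 10^-5 mg/mL = 15.0 ng/mL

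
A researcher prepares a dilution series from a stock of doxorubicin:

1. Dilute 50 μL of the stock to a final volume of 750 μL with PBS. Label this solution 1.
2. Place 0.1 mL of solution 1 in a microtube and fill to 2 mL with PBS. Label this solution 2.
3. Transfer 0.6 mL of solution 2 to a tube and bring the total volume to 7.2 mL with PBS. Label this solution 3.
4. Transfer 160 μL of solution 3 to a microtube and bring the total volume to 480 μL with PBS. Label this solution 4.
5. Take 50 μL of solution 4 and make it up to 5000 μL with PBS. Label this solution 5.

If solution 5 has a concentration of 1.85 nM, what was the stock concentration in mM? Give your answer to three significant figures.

2.00 mM

Step 1: 50 μL brought to 750 μL → factor 750/50 = 15
Step 2: 0.1 mL brought to 2 mL → factor 2/0.1 = 20
Step 3: 0.6 mL brought to 7.2 mL → factor 7.2/0.6 = 12
Step 4: 160 μL brought to 480 μL → factor 480/160 = 3
Step 5: 50 μL brought to 5000 μL → factor 5000/50 = 100
Overall dilution factor = 15 × 20 × 12 × 3 × 100 = 1.08 × 10^6
Stock = 1.85 nM × 1.08 × 10^6 = 1.998 × 10^6 nM = 2.00 mM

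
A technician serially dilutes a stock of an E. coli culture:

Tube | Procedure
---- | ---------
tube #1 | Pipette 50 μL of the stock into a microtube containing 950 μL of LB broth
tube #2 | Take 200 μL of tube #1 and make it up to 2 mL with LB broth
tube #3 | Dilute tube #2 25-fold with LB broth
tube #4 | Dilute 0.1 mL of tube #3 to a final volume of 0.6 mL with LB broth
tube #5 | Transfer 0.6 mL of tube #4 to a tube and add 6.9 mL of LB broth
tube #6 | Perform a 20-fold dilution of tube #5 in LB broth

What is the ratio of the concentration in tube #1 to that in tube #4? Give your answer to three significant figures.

1.50 × 10^3

Step 1: 50 μL + 950 μL = 1000 μL total → factor 1000/50 = 20
Step 2: 200 μL brought to 2 mL → factor 2000/200 = 10
Step 3: 25-fold → factor 25
Step 4: 0.1 mL brought to 0.6 mL → factor 0.6/0.1 = 6
Dilution factor to tube #1 = 20; to tube #4 = 30000
[tube #1]/[tube #4] = (factor to tube #4)/(factor to tube #1) = 30000/20 = 1.50 × 10^3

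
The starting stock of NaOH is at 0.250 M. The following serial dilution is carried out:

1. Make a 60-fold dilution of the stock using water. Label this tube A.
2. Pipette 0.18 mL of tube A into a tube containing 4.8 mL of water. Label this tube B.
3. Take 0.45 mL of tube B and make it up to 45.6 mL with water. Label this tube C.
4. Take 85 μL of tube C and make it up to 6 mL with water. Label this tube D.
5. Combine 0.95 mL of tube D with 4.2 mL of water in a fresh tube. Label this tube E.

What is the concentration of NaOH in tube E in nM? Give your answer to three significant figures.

3.88 nM

Step 1: 60-fold → factor 60
Step 2: 0.18 mL + 4.8 mL = 4.98 mL total → factor 4.98/0.18 = 27.667
Step 3: 0.45 mL brought to 45.6 mL → factor 45.6/0.45 = 101.33
Step 4: 85 μL brought to 6 mL → factor 6000/85 = 70.588
Step 5: 0.95 mL + 4.2 mL = 5.15 mL total → factor 5.15/0.95 = 5.4211
Overall dilution factor = 60 × 27.667 × 101.33 × 70.588 × 5.4211 = 6.4369 × 10^7
Final = 0.250 M / 6.4369 × 10^7 = 3.884 × 10^-9 M = 3.88 nM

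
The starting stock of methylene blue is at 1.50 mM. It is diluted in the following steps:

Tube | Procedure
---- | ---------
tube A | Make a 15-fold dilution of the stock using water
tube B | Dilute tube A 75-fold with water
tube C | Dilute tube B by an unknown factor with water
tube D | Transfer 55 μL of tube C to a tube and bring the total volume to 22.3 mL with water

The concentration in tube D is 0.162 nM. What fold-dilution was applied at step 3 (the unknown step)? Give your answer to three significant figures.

20.3-fold

Step 1: 15-fold → factor 15
Step 2: 75-fold → factor 75
Step 3: unknown factor x
Step 4: 55 μL brought to 22.3 mL → factor 22300/55 = 405.45
Product of known-step factors = 4.5614 × 10^5
Overall factor = 1.50 mM / (0.162 nM) = 9.2593 × 10^6
x = 9.2593 × 10^6 / 4.5614 × 10^5 = 20.3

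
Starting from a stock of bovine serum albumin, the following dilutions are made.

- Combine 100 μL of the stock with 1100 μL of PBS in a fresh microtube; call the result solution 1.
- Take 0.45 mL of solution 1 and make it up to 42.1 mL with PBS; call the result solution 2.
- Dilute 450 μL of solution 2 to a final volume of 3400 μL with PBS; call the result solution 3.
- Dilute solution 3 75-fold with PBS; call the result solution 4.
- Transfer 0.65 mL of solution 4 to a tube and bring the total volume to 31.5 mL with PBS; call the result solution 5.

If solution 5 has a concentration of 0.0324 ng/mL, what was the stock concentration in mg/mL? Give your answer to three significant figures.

Step 1: 100 μL + 1100 μL = 1200 μL total → factor 1200/100 = 12
Step 2: 0.45 mL brought to 42.1 mL → factor 42.1/0.45 = 93.556
Step 3: 450 μL brought to 3400 μL → factor 3400/450 = 7.5556
Step 4: 75-fold → factor 75
Step 5: 0.65 mL brought to 31.5 mL → factor 31.5/0.65 = 48.462
Overall dilution factor = 12 × 93.556 × 7.5556 × 75 × 48.462 = 3.083 × 10^7
Stock = 0.0324 ng/mL × 3.083 × 10^7 = 9.989 × 10^5 ng/mL = 0.999 mg/mL

0.999 mg/mL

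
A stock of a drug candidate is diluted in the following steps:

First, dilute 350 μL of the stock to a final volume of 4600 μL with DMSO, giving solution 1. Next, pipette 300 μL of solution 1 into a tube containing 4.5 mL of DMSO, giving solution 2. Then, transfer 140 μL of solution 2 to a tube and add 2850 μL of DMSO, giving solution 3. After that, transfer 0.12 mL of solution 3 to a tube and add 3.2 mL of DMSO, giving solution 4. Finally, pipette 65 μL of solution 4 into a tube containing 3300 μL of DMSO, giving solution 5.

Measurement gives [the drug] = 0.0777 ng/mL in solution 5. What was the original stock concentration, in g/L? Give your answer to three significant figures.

0.500 g/L

Step 1: 350 μL brought to 4600 μL → factor 4600/350 = 13.143
Step 2: 300 μL + 4.5 mL = 4800 μL total → factor 4800/300 = 16
Step 3: 140 μL + 2850 μL = 2990 μL total → factor 2990/140 = 21.357
Step 4: 0.12 mL + 3.2 mL = 3.32 mL total → factor 3.32/0.12 = 27.667
Step 5: 65 μL + 3300 μL = 3365 μL total → factor 3365/65 = 51.769
Overall dilution factor = 13.143 × 16 × 21.357 × 27.667 × 51.769 = 6.4325 × 10^6
Stock = 0.0777 ng/mL × 6.4325 × 10^6 = 4.998 × 10^5 ng/mL = 0.500 g/L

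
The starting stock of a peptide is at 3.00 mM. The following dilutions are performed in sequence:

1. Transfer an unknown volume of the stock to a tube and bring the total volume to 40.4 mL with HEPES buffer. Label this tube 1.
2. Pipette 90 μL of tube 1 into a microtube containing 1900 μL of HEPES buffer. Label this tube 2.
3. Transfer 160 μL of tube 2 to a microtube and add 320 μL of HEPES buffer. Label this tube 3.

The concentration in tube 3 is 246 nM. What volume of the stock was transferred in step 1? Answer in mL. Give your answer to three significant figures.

0.220 mL

Step 1: v brought to 40.4 mL → factor = 40.4 mL/v
Step 2: 90 μL + 1900 μL = 1990 μL total → factor 1990/90 = 22.111
Step 3: 160 μL + 320 μL = 480 μL total → factor 480/160 = 3
Product of known-step factors = 66.333
Overall factor = 3.00 mM / (246 nM) = 12195
Step-1 factor = 12195 / 66.333 = 183.85
v = 40.4 mL / 183.85 = 0.220 mL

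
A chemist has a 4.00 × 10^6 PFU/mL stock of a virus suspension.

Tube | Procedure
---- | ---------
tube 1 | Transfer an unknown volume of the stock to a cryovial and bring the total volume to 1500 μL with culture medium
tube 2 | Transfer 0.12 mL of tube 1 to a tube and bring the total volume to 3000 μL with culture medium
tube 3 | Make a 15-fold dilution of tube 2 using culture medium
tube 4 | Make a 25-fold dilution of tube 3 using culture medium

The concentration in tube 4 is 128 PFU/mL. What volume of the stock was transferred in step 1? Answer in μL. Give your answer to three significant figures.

Step 1: v brought to 1500 μL → factor = 1500 μL/v
Step 2: 0.12 mL brought to 3000 μL → factor 3/0.12 = 25
Step 3: 15-fold → factor 15
Step 4: 25-fold → factor 25
Product of known-step factors = 9375
Overall factor = 4.00 × 10^6 PFU/mL / (128 PFU/mL) = 31250
Step-1 factor = 31250 / 9375 = 3.3333
v = 1500 μL / 3.3333 = 450 μL

450 μL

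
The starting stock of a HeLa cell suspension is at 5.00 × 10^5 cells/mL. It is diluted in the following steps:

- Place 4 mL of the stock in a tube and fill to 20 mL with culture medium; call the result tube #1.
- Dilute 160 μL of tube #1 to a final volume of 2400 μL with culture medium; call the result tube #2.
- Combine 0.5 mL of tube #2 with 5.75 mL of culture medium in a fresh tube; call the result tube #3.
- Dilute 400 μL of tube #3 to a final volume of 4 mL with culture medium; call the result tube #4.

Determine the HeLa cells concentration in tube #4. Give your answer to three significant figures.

53.3 cells/mL

Step 1: 4 mL brought to 20 mL → factor 20/4 = 5
Step 2: 160 μL brought to 2400 μL → factor 2400/160 = 15
Step 3: 0.5 mL + 5.75 mL = 6.25 mL total → factor 6.25/0.5 = 12.5
Step 4: 400 μL brought to 4 mL → factor 4000/400 = 10
Overall dilution factor = 5 × 15 × 12.5 × 10 = 9375
Final = 5.00 × 10^5 cells/mL / 9375 = 53.3 cells/mL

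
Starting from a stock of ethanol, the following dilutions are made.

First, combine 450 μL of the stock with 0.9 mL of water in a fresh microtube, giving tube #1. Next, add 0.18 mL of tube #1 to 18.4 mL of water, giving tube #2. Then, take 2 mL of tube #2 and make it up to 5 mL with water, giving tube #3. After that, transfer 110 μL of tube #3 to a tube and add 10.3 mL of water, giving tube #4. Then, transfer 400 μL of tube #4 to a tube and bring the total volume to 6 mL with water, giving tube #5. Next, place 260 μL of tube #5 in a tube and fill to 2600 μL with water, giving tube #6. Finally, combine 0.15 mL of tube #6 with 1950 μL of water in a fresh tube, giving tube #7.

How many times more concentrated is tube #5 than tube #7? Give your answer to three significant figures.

Step 1: 450 μL + 0.9 mL = 1350 μL total → factor 1350/450 = 3
Step 2: 0.18 mL + 18.4 mL = 18.58 mL total → factor 18.58/0.18 = 103.22
Step 3: 2 mL brought to 5 mL → factor 5/2 = 2.5
Step 4: 110 μL + 10.3 mL = 10410 μL total → factor 10410/110 = 94.636
Step 5: 400 μL brought to 6 mL → factor 6000/400 = 15
Step 6: 260 μL brought to 2600 μL → factor 2600/260 = 10
Step 7: 0.15 mL + 1950 μL = 2.1 mL total → factor 2.1/0.15 = 14
Dilution factor to tube #5 = 1.099 × 10^6; to tube #7 = 1.5386 × 10^8
[tube #5]/[tube #7] = (factor to tube #7)/(factor to tube #5) = 1.5386 × 10^8/1.099 × 10^6 = 140

140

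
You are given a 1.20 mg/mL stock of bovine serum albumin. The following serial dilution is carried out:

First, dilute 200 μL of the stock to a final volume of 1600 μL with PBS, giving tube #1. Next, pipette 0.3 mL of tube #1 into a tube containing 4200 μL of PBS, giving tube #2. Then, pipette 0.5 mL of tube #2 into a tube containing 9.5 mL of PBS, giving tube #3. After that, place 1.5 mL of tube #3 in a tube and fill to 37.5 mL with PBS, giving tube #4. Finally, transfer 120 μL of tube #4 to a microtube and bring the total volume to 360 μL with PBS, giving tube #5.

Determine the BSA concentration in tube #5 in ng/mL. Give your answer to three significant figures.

6.67 ng/mL

Step 1: 200 μL brought to 1600 μL → factor 1600/200 = 8
Step 2: 0.3 mL + 4200 μL = 4.5 mL total → factor 4.5/0.3 = 15
Step 3: 0.5 mL + 9.5 mL = 10 mL total → factor 10/0.5 = 20
Step 4: 1.5 mL brought to 37.5 mL → factor 37.5/1.5 = 25
Step 5: 120 μL brought to 360 μL → factor 360/120 = 3
Overall dilution factor = 8 × 15 × 20 × 25 × 3 = 1.8 × 10^5
Final = 1.20 mg/mL / 1.8 × 10^5 = 6.667 × 10^-6 mg/mL = 6.67 ng/mL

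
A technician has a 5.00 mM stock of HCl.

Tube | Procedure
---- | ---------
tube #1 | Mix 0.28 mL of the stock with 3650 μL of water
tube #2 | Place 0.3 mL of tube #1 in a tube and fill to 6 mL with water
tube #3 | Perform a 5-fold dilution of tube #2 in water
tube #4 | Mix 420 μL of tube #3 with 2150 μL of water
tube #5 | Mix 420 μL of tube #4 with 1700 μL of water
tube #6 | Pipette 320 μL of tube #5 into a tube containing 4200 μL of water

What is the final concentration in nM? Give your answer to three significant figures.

Step 1: 0.28 mL + 3650 μL = 3.93 mL total → factor 3.93/0.28 = 14.036
Step 2: 0.3 mL brought to 6 mL → factor 6/0.3 = 20
Step 3: 5-fold → factor 5
Step 4: 420 μL + 2150 μL = 2570 μL total → factor 2570/420 = 6.119
Step 5: 420 μL + 1700 μL = 2120 μL total → factor 2120/420 = 5.0476
Step 6: 320 μL + 4200 μL = 4520 μL total → factor 4520/320 = 14.125
Overall dilution factor = 14.036 × 20 × 5 × 6.119 × 5.0476 × 14.125 = 6.1234 × 10^5
Final = 5.00 mM / 6.1234 × 10^5 = 8.165 × 10^-6 mM = 8.17 nM

8.17 nM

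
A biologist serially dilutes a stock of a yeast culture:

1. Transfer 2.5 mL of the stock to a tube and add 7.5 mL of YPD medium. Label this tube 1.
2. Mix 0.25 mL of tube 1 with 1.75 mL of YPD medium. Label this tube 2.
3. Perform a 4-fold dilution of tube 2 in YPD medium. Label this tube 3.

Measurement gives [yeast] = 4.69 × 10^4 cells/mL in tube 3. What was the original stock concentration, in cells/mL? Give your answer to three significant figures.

6.00 × 10^6 cells/mL

Step 1: 2.5 mL + 7.5 mL = 10 mL total → factor 10/2.5 = 4
Step 2: 0.25 mL + 1.75 mL = 2 mL total → factor 2/0.25 = 8
Step 3: 4-fold → factor 4
Overall dilution factor = 4 × 8 × 4 = 128
Stock = 4.69 × 10^4 cells/mL × 128 = 6.00 × 10^6 cells/mL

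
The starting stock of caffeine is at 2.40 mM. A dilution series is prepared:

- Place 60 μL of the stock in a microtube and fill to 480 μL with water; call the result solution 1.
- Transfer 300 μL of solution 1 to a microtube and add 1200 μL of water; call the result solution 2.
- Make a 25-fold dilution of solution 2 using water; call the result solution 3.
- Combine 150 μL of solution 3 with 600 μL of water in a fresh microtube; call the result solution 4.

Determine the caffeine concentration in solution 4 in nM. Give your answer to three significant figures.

Step 1: 60 μL brought to 480 μL → factor 480/60 = 8
Step 2: 300 μL + 1200 μL = 1500 μL total → factor 1500/300 = 5
Step 3: 25-fold → factor 25
Step 4: 150 μL + 600 μL = 750 μL total → factor 750/150 = 5
Overall dilution factor = 8 × 5 × 25 × 5 = 5000
Final = 2.40 mM / 5000 = 0.0004800 mM = 480 nM

480 nM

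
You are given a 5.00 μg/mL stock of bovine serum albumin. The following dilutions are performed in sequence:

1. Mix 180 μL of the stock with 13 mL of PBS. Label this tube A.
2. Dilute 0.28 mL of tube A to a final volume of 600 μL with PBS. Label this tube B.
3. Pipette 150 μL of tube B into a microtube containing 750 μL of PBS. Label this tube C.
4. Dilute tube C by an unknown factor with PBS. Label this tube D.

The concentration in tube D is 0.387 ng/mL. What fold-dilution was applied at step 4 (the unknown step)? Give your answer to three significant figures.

13.7-fold

Step 1: 180 μL + 13 mL = 13180 μL total → factor 13180/180 = 73.222
Step 2: 0.28 mL brought to 600 μL → factor 0.6/0.28 = 2.1429
Step 3: 150 μL + 750 μL = 900 μL total → factor 900/150 = 6
Step 4: unknown factor x
Product of known-step factors = 941.43
Overall factor = 5.00 μg/mL / (0.387 ng/mL) = 12920
x = 12920 / 941.43 = 13.7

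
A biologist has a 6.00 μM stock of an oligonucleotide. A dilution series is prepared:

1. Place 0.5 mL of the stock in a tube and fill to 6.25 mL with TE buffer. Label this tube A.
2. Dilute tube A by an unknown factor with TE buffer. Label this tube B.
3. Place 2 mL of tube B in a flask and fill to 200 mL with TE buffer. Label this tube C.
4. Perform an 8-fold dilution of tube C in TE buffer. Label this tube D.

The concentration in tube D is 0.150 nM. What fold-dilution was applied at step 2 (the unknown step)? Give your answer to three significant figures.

4.00-fold

Step 1: 0.5 mL brought to 6.25 mL → factor 6.25/0.5 = 12.5
Step 2: unknown factor x
Step 3: 2 mL brought to 200 mL → factor 200/2 = 100
Step 4: 8-fold → factor 8
Product of known-step factors = 10000
Overall factor = 6.00 μM / (0.150 nM) = 40000
x = 40000 / 10000 = 4.00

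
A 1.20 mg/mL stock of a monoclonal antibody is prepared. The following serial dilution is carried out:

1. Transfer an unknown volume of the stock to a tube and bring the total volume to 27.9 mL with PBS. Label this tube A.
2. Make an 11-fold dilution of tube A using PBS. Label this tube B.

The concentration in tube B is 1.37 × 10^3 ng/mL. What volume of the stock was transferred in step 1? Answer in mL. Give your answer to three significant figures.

Step 1: v brought to 27.9 mL → factor = 27.9 mL/v
Step 2: 11-fold → factor 11
Product of known-step factors = 11
Overall factor = 1.20 mg/mL / (1.37 × 10^3 ng/mL) = 875.91
Step-1 factor = 875.91 / 11 = 79.628
v = 27.9 mL / 79.628 = 0.350 mL

0.350 mL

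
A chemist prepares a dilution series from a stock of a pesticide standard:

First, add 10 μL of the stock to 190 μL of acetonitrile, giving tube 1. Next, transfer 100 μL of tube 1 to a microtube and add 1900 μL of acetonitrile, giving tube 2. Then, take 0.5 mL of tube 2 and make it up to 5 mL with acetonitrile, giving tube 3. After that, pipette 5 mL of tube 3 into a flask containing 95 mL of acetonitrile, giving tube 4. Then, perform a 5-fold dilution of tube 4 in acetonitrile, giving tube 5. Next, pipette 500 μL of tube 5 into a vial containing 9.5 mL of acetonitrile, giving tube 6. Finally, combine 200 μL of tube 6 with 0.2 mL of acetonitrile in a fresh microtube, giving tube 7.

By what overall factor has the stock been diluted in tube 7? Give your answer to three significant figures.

Step 1: 10 μL + 190 μL = 200 μL total → factor 200/10 = 20
Step 2: 100 μL + 1900 μL = 2000 μL total → factor 2000/100 = 20
Step 3: 0.5 mL brought to 5 mL → factor 5/0.5 = 10
Step 4: 5 mL + 95 mL = 100 mL total → factor 100/5 = 20
Step 5: 5-fold → factor 5
Step 6: 500 μL + 9.5 mL = 10000 μL total → factor 10000/500 = 20
Step 7: 200 μL + 0.2 mL = 400 μL total → factor 400/200 = 2
Overall dilution factor = 20 × 20 × 10 × 20 × 5 × 20 × 2 = 1.6 × 10^7

1.60 × 10^7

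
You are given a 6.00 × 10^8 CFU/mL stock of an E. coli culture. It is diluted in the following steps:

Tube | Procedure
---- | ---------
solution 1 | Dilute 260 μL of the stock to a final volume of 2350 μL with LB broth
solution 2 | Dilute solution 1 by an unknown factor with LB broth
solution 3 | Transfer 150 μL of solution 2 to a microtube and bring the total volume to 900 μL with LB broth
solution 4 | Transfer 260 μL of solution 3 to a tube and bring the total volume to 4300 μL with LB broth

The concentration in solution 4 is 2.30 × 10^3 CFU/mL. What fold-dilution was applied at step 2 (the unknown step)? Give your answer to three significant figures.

Step 1: 260 μL brought to 2350 μL → factor 2350/260 = 9.0385
Step 2: unknown factor x
Step 3: 150 μL brought to 900 μL → factor 900/150 = 6
Step 4: 260 μL brought to 4300 μL → factor 4300/260 = 16.538
Product of known-step factors = 896.89
Overall factor = 6.00 × 10^8 CFU/mL / (2.30 × 10^3 CFU/mL) = 2.6087 × 10^5
x = 2.6087 × 10^5 / 896.89 = 291

291-fold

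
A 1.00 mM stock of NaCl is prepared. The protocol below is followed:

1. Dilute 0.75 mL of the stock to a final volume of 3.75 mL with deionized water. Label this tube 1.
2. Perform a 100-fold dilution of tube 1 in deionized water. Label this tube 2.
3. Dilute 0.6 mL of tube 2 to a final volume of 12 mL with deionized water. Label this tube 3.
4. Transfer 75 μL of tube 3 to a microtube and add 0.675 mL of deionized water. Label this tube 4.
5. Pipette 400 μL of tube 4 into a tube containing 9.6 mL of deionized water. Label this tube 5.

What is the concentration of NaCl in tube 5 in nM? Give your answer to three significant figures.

0.400 nM

Step 1: 0.75 mL brought to 3.75 mL → factor 3.75/0.75 = 5
Step 2: 100-fold → factor 100
Step 3: 0.6 mL brought to 12 mL → factor 12/0.6 = 20
Step 4: 75 μL + 0.675 mL = 750 μL total → factor 750/75 = 10
Step 5: 400 μL + 9.6 mL = 10000 μL total → factor 10000/400 = 25
Overall dilution factor = 5 × 100 × 20 × 10 × 25 = 2.5 × 10^6
Final = 1.00 mM / 2.5 × 10^6 = 4.000 × 10^-7 mM = 0.400 nM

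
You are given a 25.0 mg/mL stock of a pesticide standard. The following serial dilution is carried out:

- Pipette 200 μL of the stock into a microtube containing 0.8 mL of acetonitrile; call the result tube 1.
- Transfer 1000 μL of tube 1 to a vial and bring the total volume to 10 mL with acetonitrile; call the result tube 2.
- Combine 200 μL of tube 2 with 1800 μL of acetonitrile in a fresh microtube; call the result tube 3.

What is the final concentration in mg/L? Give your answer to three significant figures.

Step 1: 200 μL + 0.8 mL = 1000 μL total → factor 1000/200 = 5
Step 2: 1000 μL brought to 10 mL → factor 10000/1000 = 10
Step 3: 200 μL + 1800 μL = 2000 μL total → factor 2000/200 = 10
Overall dilution factor = 5 × 10 × 10 = 500
Final = 25.0 mg/mL / 500 = 0.05000 mg/mL = 50.0 mg/L

50.0 mg/L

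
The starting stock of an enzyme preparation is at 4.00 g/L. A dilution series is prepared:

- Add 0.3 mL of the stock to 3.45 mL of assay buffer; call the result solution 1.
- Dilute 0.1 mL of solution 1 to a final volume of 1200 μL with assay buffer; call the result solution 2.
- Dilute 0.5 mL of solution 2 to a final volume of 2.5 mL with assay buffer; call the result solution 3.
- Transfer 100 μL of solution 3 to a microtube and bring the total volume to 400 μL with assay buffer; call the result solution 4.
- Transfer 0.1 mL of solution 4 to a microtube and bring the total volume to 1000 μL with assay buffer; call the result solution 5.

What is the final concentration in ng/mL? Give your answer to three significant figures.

133 ng/mL

Step 1: 0.3 mL + 3.45 mL = 3.75 mL total → factor 3.75/0.3 = 12.5
Step 2: 0.1 mL brought to 1200 μL → factor 1.2/0.1 = 12
Step 3: 0.5 mL brought to 2.5 mL → factor 2.5/0.5 = 5
Step 4: 100 μL brought to 400 μL → factor 400/100 = 4
Step 5: 0.1 mL brought to 1000 μL → factor 1/0.1 = 10
Overall dilution factor = 12.5 × 12 × 5 × 4 × 10 = 30000
Final = 4.00 g/L / 30000 = 0.0001333 g/L = 133 ng/mL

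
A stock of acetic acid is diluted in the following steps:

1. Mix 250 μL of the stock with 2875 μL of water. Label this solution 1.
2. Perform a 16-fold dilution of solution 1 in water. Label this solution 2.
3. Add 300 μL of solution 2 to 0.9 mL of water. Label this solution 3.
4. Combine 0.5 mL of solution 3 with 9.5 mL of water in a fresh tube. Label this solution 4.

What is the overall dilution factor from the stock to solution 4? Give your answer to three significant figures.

1.60 × 10^4

Step 1: 250 μL + 2875 μL = 3125 μL total → factor 3125/250 = 12.5
Step 2: 16-fold → factor 16
Step 3: 300 μL + 0.9 mL = 1200 μL total → factor 1200/300 = 4
Step 4: 0.5 mL + 9.5 mL = 10 mL total → factor 10/0.5 = 20
Overall dilution factor = 12.5 × 16 × 4 × 20 = 16000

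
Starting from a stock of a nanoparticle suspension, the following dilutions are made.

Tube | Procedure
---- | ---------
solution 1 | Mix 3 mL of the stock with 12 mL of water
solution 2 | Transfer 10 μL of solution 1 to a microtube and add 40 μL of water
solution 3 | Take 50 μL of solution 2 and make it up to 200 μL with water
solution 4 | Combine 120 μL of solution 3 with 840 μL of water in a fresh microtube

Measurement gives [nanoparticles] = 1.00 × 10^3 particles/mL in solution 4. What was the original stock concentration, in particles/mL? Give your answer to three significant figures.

Step 1: 3 mL + 12 mL = 15 mL total → factor 15/3 = 5
Step 2: 10 μL + 40 μL = 50 μL total → factor 50/10 = 5
Step 3: 50 μL brought to 200 μL → factor 200/50 = 4
Step 4: 120 μL + 840 μL = 960 μL total → factor 960/120 = 8
Overall dilution factor = 5 × 5 × 4 × 8 = 800
Stock = 1.00 × 10^3 particles/mL × 800 = 8.00 × 10^5 particles/mL

8.00 × 10^5 particles/mL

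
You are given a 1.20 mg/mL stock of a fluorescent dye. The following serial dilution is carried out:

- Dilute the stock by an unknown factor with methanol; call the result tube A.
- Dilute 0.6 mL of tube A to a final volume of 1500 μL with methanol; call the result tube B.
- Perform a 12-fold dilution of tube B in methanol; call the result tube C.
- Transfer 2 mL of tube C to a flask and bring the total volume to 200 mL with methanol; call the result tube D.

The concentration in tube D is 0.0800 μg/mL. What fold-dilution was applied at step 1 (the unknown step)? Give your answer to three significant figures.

5.00-fold

Step 1: unknown factor x
Step 2: 0.6 mL brought to 1500 μL → factor 1.5/0.6 = 2.5
Step 3: 12-fold → factor 12
Step 4: 2 mL brought to 200 mL → factor 200/2 = 100
Product of known-step factors = 3000
Overall factor = 1.20 mg/mL / (0.0800 μg/mL) = 15000
x = 15000 / 3000 = 5.00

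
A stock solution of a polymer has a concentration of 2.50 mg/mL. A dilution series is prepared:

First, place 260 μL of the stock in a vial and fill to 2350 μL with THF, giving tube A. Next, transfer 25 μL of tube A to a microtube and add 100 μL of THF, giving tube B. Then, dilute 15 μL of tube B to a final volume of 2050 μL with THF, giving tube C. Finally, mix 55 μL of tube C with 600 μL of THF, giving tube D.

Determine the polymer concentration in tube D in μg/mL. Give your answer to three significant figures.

0.0340 μg/mL

Step 1: 260 μL brought to 2350 μL → factor 2350/260 = 9.0385
Step 2: 25 μL + 100 μL = 125 μL total → factor 125/25 = 5
Step 3: 15 μL brought to 2050 μL → factor 2050/15 = 136.67
Step 4: 55 μL + 600 μL = 655 μL total → factor 655/55 = 11.909
Overall dilution factor = 9.0385 × 5 × 136.67 × 11.909 = 73554
Final = 2.50 mg/mL / 73554 = 3.399 × 10^-5 mg/mL = 0.0340 μg/mL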